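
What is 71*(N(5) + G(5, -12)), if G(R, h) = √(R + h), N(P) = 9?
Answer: 639 + 71*I*√7 ≈ 639.0 + 187.85*I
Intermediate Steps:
71*(N(5) + G(5, -12)) = 71*(9 + √(5 - 12)) = 71*(9 + √(-7)) = 71*(9 + I*√7) = 639 + 71*I*√7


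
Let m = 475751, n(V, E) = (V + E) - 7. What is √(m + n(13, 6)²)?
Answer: √475895 ≈ 689.85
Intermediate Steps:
n(V, E) = -7 + E + V (n(V, E) = (E + V) - 7 = -7 + E + V)
√(m + n(13, 6)²) = √(475751 + (-7 + 6 + 13)²) = √(475751 + 12²) = √(475751 + 144) = √475895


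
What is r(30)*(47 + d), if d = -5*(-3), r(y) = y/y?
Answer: 62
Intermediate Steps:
r(y) = 1
d = 15
r(30)*(47 + d) = 1*(47 + 15) = 1*62 = 62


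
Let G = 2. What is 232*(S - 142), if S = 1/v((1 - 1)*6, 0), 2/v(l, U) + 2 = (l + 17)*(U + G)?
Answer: -29232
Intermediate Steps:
v(l, U) = 2/(-2 + (2 + U)*(17 + l)) (v(l, U) = 2/(-2 + (l + 17)*(U + 2)) = 2/(-2 + (17 + l)*(2 + U)) = 2/(-2 + (2 + U)*(17 + l)))
S = 16 (S = 1/(2/(32 + 2*((1 - 1)*6) + 17*0 + 0*((1 - 1)*6))) = 1/(2/(32 + 2*(0*6) + 0 + 0*(0*6))) = 1/(2/(32 + 2*0 + 0 + 0*0)) = 1/(2/(32 + 0 + 0 + 0)) = 1/(2/32) = 1/(2*(1/32)) = 1/(1/16) = 16)
232*(S - 142) = 232*(16 - 142) = 232*(-126) = -29232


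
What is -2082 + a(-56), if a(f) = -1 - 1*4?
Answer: -2087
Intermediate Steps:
a(f) = -5 (a(f) = -1 - 4 = -5)
-2082 + a(-56) = -2082 - 5 = -2087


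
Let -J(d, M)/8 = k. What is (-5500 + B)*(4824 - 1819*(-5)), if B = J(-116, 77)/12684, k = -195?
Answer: -80916297030/1057 ≈ -7.6553e+7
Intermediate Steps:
J(d, M) = 1560 (J(d, M) = -8*(-195) = 1560)
B = 130/1057 (B = 1560/12684 = 1560*(1/12684) = 130/1057 ≈ 0.12299)
(-5500 + B)*(4824 - 1819*(-5)) = (-5500 + 130/1057)*(4824 - 1819*(-5)) = -5813370*(4824 + 9095)/1057 = -5813370/1057*13919 = -80916297030/1057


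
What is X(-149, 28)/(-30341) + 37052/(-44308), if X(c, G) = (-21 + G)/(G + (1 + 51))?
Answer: -22483972179/26886980560 ≈ -0.83624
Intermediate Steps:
X(c, G) = (-21 + G)/(52 + G) (X(c, G) = (-21 + G)/(G + 52) = (-21 + G)/(52 + G))
X(-149, 28)/(-30341) + 37052/(-44308) = ((-21 + 28)/(52 + 28))/(-30341) + 37052/(-44308) = (7/80)*(-1/30341) + 37052*(-1/44308) = ((1/80)*7)*(-1/30341) - 9263/11077 = (7/80)*(-1/30341) - 9263/11077 = -7/2427280 - 9263/11077 = -22483972179/26886980560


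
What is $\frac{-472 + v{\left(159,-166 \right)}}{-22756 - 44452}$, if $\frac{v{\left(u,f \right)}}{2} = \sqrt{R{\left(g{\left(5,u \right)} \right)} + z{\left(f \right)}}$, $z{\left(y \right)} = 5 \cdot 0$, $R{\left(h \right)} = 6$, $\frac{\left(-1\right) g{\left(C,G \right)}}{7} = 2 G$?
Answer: $\frac{59}{8401} - \frac{\sqrt{6}}{33604} \approx 0.0069501$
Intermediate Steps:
$g{\left(C,G \right)} = - 14 G$ ($g{\left(C,G \right)} = - 7 \cdot 2 G = - 14 G$)
$z{\left(y \right)} = 0$
$v{\left(u,f \right)} = 2 \sqrt{6}$ ($v{\left(u,f \right)} = 2 \sqrt{6 + 0} = 2 \sqrt{6}$)
$\frac{-472 + v{\left(159,-166 \right)}}{-22756 - 44452} = \frac{-472 + 2 \sqrt{6}}{-22756 - 44452} = \frac{-472 + 2 \sqrt{6}}{-67208} = \left(-472 + 2 \sqrt{6}\right) \left(- \frac{1}{67208}\right) = \frac{59}{8401} - \frac{\sqrt{6}}{33604}$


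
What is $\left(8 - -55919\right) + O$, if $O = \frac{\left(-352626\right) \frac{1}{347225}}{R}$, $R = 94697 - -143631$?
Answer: $\frac{2314075813670987}{41376719900} \approx 55927.0$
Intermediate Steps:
$R = 238328$ ($R = 94697 + 143631 = 238328$)
$O = - \frac{176313}{41376719900}$ ($O = \frac{\left(-352626\right) \frac{1}{347225}}{238328} = \left(-352626\right) \frac{1}{347225} \cdot \frac{1}{238328} = \left(- \frac{352626}{347225}\right) \frac{1}{238328} = - \frac{176313}{41376719900} \approx -4.2612 \cdot 10^{-6}$)
$\left(8 - -55919\right) + O = \left(8 - -55919\right) - \frac{176313}{41376719900} = \left(8 + 55919\right) - \frac{176313}{41376719900} = 55927 - \frac{176313}{41376719900} = \frac{2314075813670987}{41376719900}$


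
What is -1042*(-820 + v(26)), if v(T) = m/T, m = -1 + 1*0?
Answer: 11108241/13 ≈ 8.5448e+5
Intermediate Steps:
m = -1 (m = -1 + 0 = -1)
v(T) = -1/T
-1042*(-820 + v(26)) = -1042*(-820 - 1/26) = -1042*(-21321/26) = 11108241/13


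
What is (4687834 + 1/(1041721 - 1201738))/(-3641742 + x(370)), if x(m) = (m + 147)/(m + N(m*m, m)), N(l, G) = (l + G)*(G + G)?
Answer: -76198651190752300090/59194892222014425591 ≈ -1.2873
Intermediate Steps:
N(l, G) = 2*G*(G + l) (N(l, G) = (G + l)*(2*G) = 2*G*(G + l))
x(m) = (147 + m)/(m + 2*m*(m + m²)) (x(m) = (m + 147)/(m + 2*m*(m + m*m)) = (147 + m)/(m + 2*m*(m + m²)))
(4687834 + 1/(1041721 - 1201738))/(-3641742 + x(370)) = (4687834 + 1/(1041721 - 1201738))/(-3641742 + (147 + 370)/(370*(1 + 2*370*(1 + 370)))) = (4687834 + 1/(-160017))/(-3641742 + (1/370)*517/(1 + 2*370*371)) = (4687834 - 1/160017)/(-3641742 + (1/370)*517/(1 + 274540)) = 750133133177/(160017*(-3641742 + (1/370)*517/274541)) = 750133133177/(160017*(-3641742 + (1/370)*(1/274541)*517)) = 750133133177/(160017*(-3641742 + 517/101580170)) = 750133133177/(160017*(-369928771455623/101580170)) = (750133133177/160017)*(-101580170/369928771455623) = -76198651190752300090/59194892222014425591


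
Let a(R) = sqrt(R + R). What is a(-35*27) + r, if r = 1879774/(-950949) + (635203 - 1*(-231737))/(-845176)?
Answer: -603288899071/200929818006 + 3*I*sqrt(210) ≈ -3.0025 + 43.474*I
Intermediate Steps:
a(R) = sqrt(2)*sqrt(R) (a(R) = sqrt(2*R) = sqrt(2)*sqrt(R))
r = -603288899071/200929818006 (r = 1879774*(-1/950949) + (635203 + 231737)*(-1/845176) = -1879774/950949 + 866940*(-1/845176) = -1879774/950949 - 216735/211294 = -603288899071/200929818006 ≈ -3.0025)
a(-35*27) + r = sqrt(2)*sqrt(-35*27) - 603288899071/200929818006 = sqrt(2)*sqrt(-945) - 603288899071/200929818006 = sqrt(2)*(3*I*sqrt(105)) - 603288899071/200929818006 = 3*I*sqrt(210) - 603288899071/200929818006 = -603288899071/200929818006 + 3*I*sqrt(210)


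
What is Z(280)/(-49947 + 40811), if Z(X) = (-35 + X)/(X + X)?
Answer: -7/146176 ≈ -4.7888e-5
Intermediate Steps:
Z(X) = (-35 + X)/(2*X) (Z(X) = (-35 + X)/((2*X)) = (-35 + X)*(1/(2*X)) = (-35 + X)/(2*X))
Z(280)/(-49947 + 40811) = ((½)*(-35 + 280)/280)/(-49947 + 40811) = ((½)*(1/280)*245)/(-9136) = (7/16)*(-1/9136) = -7/146176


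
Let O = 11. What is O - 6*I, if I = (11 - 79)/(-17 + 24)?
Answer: 485/7 ≈ 69.286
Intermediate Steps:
I = -68/7 ≈ -9.7143
O - 6*I = 11 - 6*(-68/7) = 11 + 408/7 = 485/7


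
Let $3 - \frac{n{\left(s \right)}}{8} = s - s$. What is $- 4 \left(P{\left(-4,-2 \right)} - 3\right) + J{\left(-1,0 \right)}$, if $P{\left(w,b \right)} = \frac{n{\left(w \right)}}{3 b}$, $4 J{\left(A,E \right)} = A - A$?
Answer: $28$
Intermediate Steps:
$n{\left(s \right)} = 24$ ($n{\left(s \right)} = 24 - 8 \left(s - s\right) = 24 - 0 = 24 + 0 = 24$)
$J{\left(A,E \right)} = 0$ ($J{\left(A,E \right)} = \frac{A - A}{4} = \frac{1}{4} \cdot 0 = 0$)
$P{\left(w,b \right)} = \frac{8}{b}$ ($P{\left(w,b \right)} = \frac{24}{3 b} = 24 \frac{1}{3 b} = \frac{8}{b}$)
$- 4 \left(P{\left(-4,-2 \right)} - 3\right) + J{\left(-1,0 \right)} = - 4 \left(\frac{8}{-2} - 3\right) + 0 = - 4 \left(8 \left(- \frac{1}{2}\right) - 3\right) + 0 = - 4 \left(-4 - 3\right) + 0 = \left(-4\right) \left(-7\right) + 0 = 28 + 0 = 28$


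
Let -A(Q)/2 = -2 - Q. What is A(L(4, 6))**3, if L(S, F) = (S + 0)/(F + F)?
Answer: 2744/27 ≈ 101.63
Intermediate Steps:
L(S, F) = S/(2*F) (L(S, F) = S/((2*F)) = S*(1/(2*F)) = S/(2*F))
A(Q) = 4 + 2*Q (A(Q) = -2*(-2 - Q) = 4 + 2*Q)
A(L(4, 6))**3 = (4 + 2*((1/2)*4/6))**3 = (4 + 2*((1/2)*4*(1/6)))**3 = (4 + 2*(1/3))**3 = (4 + 2/3)**3 = (14/3)**3 = 2744/27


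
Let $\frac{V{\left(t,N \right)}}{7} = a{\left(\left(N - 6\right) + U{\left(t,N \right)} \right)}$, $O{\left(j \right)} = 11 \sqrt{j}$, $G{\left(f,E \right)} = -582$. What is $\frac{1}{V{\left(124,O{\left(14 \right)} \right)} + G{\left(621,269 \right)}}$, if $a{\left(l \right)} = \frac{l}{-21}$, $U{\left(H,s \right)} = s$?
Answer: $- \frac{1305}{755206} + \frac{33 \sqrt{14}}{1510412} \approx -0.0016463$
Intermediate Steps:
$a{\left(l \right)} = - \frac{l}{21}$ ($a{\left(l \right)} = l \left(- \frac{1}{21}\right) = - \frac{l}{21}$)
$V{\left(t,N \right)} = 2 - \frac{2 N}{3}$ ($V{\left(t,N \right)} = 7 \left(- \frac{\left(N - 6\right) + N}{21}\right) = 7 \left(- \frac{\left(-6 + N\right) + N}{21}\right) = 7 \left(- \frac{-6 + 2 N}{21}\right) = 7 \left(\frac{2}{7} - \frac{2 N}{21}\right) = 2 - \frac{2 N}{3}$)
$\frac{1}{V{\left(124,O{\left(14 \right)} \right)} + G{\left(621,269 \right)}} = \frac{1}{\left(2 - \frac{2 \cdot 11 \sqrt{14}}{3}\right) - 582} = \frac{1}{\left(2 - \frac{22 \sqrt{14}}{3}\right) - 582} = \frac{1}{-580 - \frac{22 \sqrt{14}}{3}}$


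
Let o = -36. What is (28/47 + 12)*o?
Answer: -21312/47 ≈ -453.45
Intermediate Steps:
(28/47 + 12)*o = (28/47 + 12)*(-36) = (592/47)*(-36) = -21312/47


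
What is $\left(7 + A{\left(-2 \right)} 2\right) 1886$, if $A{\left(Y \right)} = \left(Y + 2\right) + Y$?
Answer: $5658$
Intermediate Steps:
$A{\left(Y \right)} = 2 + 2 Y$ ($A{\left(Y \right)} = \left(2 + Y\right) + Y = 2 + 2 Y$)
$\left(7 + A{\left(-2 \right)} 2\right) 1886 = \left(7 + \left(2 + 2 \left(-2\right)\right) 2\right) 1886 = \left(7 + \left(2 - 4\right) 2\right) 1886 = \left(7 - 4\right) 1886 = 3 \cdot 1886 = 5658$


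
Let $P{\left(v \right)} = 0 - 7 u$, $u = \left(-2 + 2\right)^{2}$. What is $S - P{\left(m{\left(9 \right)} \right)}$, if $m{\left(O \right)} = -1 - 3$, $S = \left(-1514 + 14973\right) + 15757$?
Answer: $29216$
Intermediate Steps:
$u = 0$ ($u = 0^{2} = 0$)
$S = 29216$ ($S = 13459 + 15757 = 29216$)
$m{\left(O \right)} = -4$
$P{\left(v \right)} = 0$ ($P{\left(v \right)} = 0 - 0 = 0 + 0 = 0$)
$S - P{\left(m{\left(9 \right)} \right)} = 29216 - 0 = 29216 + 0 = 29216$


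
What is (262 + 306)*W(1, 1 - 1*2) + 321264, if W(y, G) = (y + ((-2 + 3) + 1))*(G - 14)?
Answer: 295704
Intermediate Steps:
W(y, G) = (-14 + G)*(2 + y) (W(y, G) = (y + (1 + 1))*(-14 + G) = (y + 2)*(-14 + G) = (2 + y)*(-14 + G) = (-14 + G)*(2 + y))
(262 + 306)*W(1, 1 - 1*2) + 321264 = (262 + 306)*(-28 - 14*1 + 2*(1 - 1*2) + (1 - 1*2)*1) + 321264 = 568*(-28 - 14 + 2*(1 - 2) + (1 - 2)*1) + 321264 = 568*(-28 - 14 + 2*(-1) - 1*1) + 321264 = 568*(-28 - 14 - 2 - 1) + 321264 = 568*(-45) + 321264 = -25560 + 321264 = 295704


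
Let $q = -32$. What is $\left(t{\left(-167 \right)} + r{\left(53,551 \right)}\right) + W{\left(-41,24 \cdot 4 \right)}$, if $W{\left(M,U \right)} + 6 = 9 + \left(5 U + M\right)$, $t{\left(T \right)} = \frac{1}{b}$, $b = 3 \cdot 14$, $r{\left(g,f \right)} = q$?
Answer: $\frac{17221}{42} \approx 410.02$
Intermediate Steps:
$r{\left(g,f \right)} = -32$
$b = 42$
$t{\left(T \right)} = \frac{1}{42}$
$W{\left(M,U \right)} = 3 + M + 5 U$ ($W{\left(M,U \right)} = -6 + \left(9 + \left(5 U + M\right)\right) = -6 + \left(9 + \left(M + 5 U\right)\right) = -6 + \left(9 + M + 5 U\right) = 3 + M + 5 U$)
$\left(t{\left(-167 \right)} + r{\left(53,551 \right)}\right) + W{\left(-41,24 \cdot 4 \right)} = \left(\frac{1}{42} - 32\right) + \left(3 - 41 + 5 \cdot 24 \cdot 4\right) = - \frac{1343}{42} + \left(3 - 41 + 5 \cdot 96\right) = - \frac{1343}{42} + \left(3 - 41 + 480\right) = - \frac{1343}{42} + 442 = \frac{17221}{42}$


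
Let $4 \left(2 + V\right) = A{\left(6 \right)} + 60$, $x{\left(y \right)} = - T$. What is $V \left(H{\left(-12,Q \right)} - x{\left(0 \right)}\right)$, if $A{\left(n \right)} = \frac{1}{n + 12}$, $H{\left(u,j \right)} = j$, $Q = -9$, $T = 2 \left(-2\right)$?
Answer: $- \frac{12181}{72} \approx -169.18$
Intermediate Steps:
$T = -4$
$x{\left(y \right)} = 4$ ($x{\left(y \right)} = \left(-1\right) \left(-4\right) = 4$)
$A{\left(n \right)} = \frac{1}{12 + n}$
$V = \frac{937}{72}$ ($V = -2 + \frac{\frac{1}{12 + 6} + 60}{4} = -2 + \frac{\frac{1}{18} + 60}{4} = -2 + \frac{1}{4} \cdot \frac{1081}{18} = -2 + \frac{1081}{72} = \frac{937}{72} \approx 13.014$)
$V \left(H{\left(-12,Q \right)} - x{\left(0 \right)}\right) = \frac{937 \left(-9 - 4\right)}{72} = \frac{937}{72} \left(-13\right) = - \frac{12181}{72}$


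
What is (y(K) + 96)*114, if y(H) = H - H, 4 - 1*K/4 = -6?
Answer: 10944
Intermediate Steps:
K = 40 (K = 16 - 4*(-6) = 16 + 24 = 40)
y(H) = 0
(y(K) + 96)*114 = (0 + 96)*114 = 96*114 = 10944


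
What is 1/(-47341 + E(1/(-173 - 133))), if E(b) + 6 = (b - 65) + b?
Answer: -153/7254037 ≈ -2.1092e-5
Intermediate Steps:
E(b) = -71 + 2*b (E(b) = -6 + ((b - 65) + b) = -6 + ((-65 + b) + b) = -6 + (-65 + 2*b) = -71 + 2*b)
1/(-47341 + E(1/(-173 - 133))) = 1/(-47341 + (-71 + 2/(-173 - 133))) = 1/(-47341 + (-71 + 2/(-306))) = 1/(-47341 + (-71 + 2*(-1/306))) = 1/(-47341 + (-71 - 1/153)) = 1/(-47341 - 10864/153) = 1/(-7254037/153) = -153/7254037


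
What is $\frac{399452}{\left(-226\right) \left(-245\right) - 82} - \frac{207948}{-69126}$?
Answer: $\frac{1629564499}{159243262} \approx 10.233$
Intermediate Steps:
$\frac{399452}{\left(-226\right) \left(-245\right) - 82} - \frac{207948}{-69126} = \frac{399452}{55370 - 82} - - \frac{34658}{11521} = \frac{399452}{55288} + \frac{34658}{11521} = 399452 \cdot \frac{1}{55288} + \frac{34658}{11521} = \frac{99863}{13822} + \frac{34658}{11521} = \frac{1629564499}{159243262}$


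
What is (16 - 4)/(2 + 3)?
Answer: 12/5 ≈ 2.4000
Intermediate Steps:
(16 - 4)/(2 + 3) = 12/5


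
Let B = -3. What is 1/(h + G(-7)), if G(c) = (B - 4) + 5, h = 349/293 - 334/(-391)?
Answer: 114563/5195 ≈ 22.053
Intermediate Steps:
h = 234321/114563 (h = 349*(1/293) - 334*(-1/391) = 349/293 + 334/391 = 234321/114563 ≈ 2.0453)
G(c) = -2 (G(c) = (-3 - 4) + 5 = -7 + 5 = -2)
1/(h + G(-7)) = 1/(234321/114563 - 2) = 1/(5195/114563) = 114563/5195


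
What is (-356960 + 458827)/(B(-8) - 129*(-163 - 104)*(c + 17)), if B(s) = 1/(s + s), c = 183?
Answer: 1629872/110217599 ≈ 0.014788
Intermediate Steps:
B(s) = 1/(2*s)
(-356960 + 458827)/(B(-8) - 129*(-163 - 104)*(c + 17)) = (-356960 + 458827)/((½)/(-8) - 129*(-163 - 104)*(183 + 17)) = 101867/((½)*(-⅛) - (-34443)*200) = 101867/(-1/16 - 129*(-53400)) = 101867/(-1/16 + 6888600) = 101867/(110217599/16) = 101867*(16/110217599) = 1629872/110217599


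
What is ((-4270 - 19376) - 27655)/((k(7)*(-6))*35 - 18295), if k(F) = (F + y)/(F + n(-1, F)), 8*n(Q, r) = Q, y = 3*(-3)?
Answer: 564311/200573 ≈ 2.8135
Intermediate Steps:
y = -9
n(Q, r) = Q/8
k(F) = (-9 + F)/(-⅛ + F) (k(F) = (F - 9)/(F + (⅛)*(-1)) = (-9 + F)/(F - ⅛) = (-9 + F)/(-⅛ + F))
((-4270 - 19376) - 27655)/((k(7)*(-6))*35 - 18295) = ((-4270 - 19376) - 27655)/(((8*(-9 + 7)/(-1 + 8*7))*(-6))*35 - 18295) = (-23646 - 27655)/(((8*(-2)/(-1 + 56))*(-6))*35 - 18295) = -51301/(((8*(-2)/55)*(-6))*35 - 18295) = -51301/(((8*(1/55)*(-2))*(-6))*35 - 18295) = -51301/(-16/55*(-6)*35 - 18295) = -51301/((96/55)*35 - 18295) = -51301/(672/11 - 18295) = -51301/(-200573/11) = -51301*(-11/200573) = 564311/200573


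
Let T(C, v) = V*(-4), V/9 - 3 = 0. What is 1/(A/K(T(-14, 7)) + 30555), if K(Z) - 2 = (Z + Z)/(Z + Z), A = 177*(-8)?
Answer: 1/30083 ≈ 3.3241e-5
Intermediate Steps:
V = 27 (V = 27 + 9*0 = 27 + 0 = 27)
T(C, v) = -108 (T(C, v) = 27*(-4) = -108)
A = -1416
K(Z) = 3 (K(Z) = 2 + (Z + Z)/(Z + Z) = 2 + (2*Z)/((2*Z)) = 2 + (2*Z)*(1/(2*Z)) = 2 + 1 = 3)
1/(A/K(T(-14, 7)) + 30555) = 1/(-1416/3 + 30555) = 1/(-1416*⅓ + 30555) = 1/(-472 + 30555) = 1/30083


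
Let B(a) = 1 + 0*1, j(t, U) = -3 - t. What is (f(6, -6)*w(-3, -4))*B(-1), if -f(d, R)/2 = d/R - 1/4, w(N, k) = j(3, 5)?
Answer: -15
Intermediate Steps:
w(N, k) = -6 (w(N, k) = -3 - 1*3 = -3 - 3 = -6)
f(d, R) = ½ - 2*d/R (f(d, R) = -2*(d/R - 1/4) = -2*(d/R - 1*¼) = -2*(d/R - ¼) = -2*(-¼ + d/R) = ½ - 2*d/R)
B(a) = 1 (B(a) = 1 + 0 = 1)
(f(6, -6)*w(-3, -4))*B(-1) = (((½)*(-6 - 4*6)/(-6))*(-6))*1 = (((½)*(-⅙)*(-6 - 24))*(-6))*1 = (((½)*(-⅙)*(-30))*(-6))*1 = ((5/2)*(-6))*1 = -15*1 = -15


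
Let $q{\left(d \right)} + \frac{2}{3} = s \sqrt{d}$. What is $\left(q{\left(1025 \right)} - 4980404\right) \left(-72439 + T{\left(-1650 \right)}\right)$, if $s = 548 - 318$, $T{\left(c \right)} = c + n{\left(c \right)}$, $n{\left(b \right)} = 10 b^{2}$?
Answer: $- \frac{405667571545954}{3} + 31223547650 \sqrt{41} \approx -1.3502 \cdot 10^{14}$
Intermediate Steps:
$T{\left(c \right)} = c + 10 c^{2}$
$s = 230$ ($s = 548 - 318 = 230$)
$q{\left(d \right)} = - \frac{2}{3} + 230 \sqrt{d}$
$\left(q{\left(1025 \right)} - 4980404\right) \left(-72439 + T{\left(-1650 \right)}\right) = \left(\left(- \frac{2}{3} + 230 \sqrt{1025}\right) - 4980404\right) \left(-72439 - 1650 \left(1 + 10 \left(-1650\right)\right)\right) = \left(\left(- \frac{2}{3} + 230 \cdot 5 \sqrt{41}\right) - 4980404\right) \left(-72439 - 1650 \left(1 - 16500\right)\right) = \left(\left(- \frac{2}{3} + 1150 \sqrt{41}\right) - 4980404\right) \left(-72439 - -27223350\right) = \left(- \frac{14941214}{3} + 1150 \sqrt{41}\right) \left(-72439 + 27223350\right) = \left(- \frac{14941214}{3} + 1150 \sqrt{41}\right) 27150911 = - \frac{405667571545954}{3} + 31223547650 \sqrt{41}$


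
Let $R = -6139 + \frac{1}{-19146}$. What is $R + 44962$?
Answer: $\frac{743305157}{19146} \approx 38823.0$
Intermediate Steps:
$R = - \frac{117537295}{19146}$ ($R = -6139 - \frac{1}{19146} = - \frac{117537295}{19146} \approx -6139.0$)
$R + 44962 = - \frac{117537295}{19146} + 44962 = \frac{743305157}{19146}$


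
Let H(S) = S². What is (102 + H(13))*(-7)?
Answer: -1897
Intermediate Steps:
(102 + H(13))*(-7) = (102 + 13²)*(-7) = (102 + 169)*(-7) = 271*(-7) = -1897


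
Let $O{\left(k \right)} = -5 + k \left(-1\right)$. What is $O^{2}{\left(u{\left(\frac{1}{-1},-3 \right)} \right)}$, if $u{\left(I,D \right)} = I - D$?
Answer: $49$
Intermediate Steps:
$O{\left(k \right)} = -5 - k$
$O^{2}{\left(u{\left(\frac{1}{-1},-3 \right)} \right)} = \left(-5 - \left(\frac{1}{-1} - -3\right)\right)^{2} = \left(-5 - \left(-1 + 3\right)\right)^{2} = \left(-5 - 2\right)^{2} = \left(-7\right)^{2} = 49$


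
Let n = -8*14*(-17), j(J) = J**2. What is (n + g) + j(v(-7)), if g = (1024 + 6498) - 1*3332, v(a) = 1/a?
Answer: 298607/49 ≈ 6094.0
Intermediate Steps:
g = 4190 (g = 7522 - 3332 = 4190)
n = 1904 (n = -112*(-17) = 1904)
(n + g) + j(v(-7)) = (1904 + 4190) + (1/(-7))**2 = 6094 + (-1/7)**2 = 6094 + 1/49 = 298607/49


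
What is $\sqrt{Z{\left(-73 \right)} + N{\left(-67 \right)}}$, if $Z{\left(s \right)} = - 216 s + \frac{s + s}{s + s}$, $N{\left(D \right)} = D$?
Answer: $\sqrt{15702} \approx 125.31$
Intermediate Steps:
$Z{\left(s \right)} = 1 - 216 s$ ($Z{\left(s \right)} = - 216 s + \frac{2 s}{2 s} = - 216 s + 2 s \frac{1}{2 s} = - 216 s + 1 = 1 - 216 s$)
$\sqrt{Z{\left(-73 \right)} + N{\left(-67 \right)}} = \sqrt{\left(1 - -15768\right) - 67} = \sqrt{\left(1 + 15768\right) - 67} = \sqrt{15769 - 67} = \sqrt{15702}$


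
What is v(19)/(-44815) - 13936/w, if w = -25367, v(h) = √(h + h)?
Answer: 13936/25367 - √38/44815 ≈ 0.54924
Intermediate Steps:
v(h) = √2*√h (v(h) = √(2*h) = √2*√h)
v(19)/(-44815) - 13936/w = (√2*√19)/(-44815) - 13936/(-25367) = √38*(-1/44815) - 13936*(-1/25367) = -√38/44815 + 13936/25367 = 13936/25367 - √38/44815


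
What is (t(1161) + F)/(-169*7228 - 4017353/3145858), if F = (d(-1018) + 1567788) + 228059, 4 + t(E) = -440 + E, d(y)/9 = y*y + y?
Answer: -34964066194844/3842770231809 ≈ -9.0987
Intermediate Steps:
d(y) = 9*y + 9*y² (d(y) = 9*(y*y + y) = 9*(y² + y) = 9*(y + y²) = 9*y + 9*y²)
t(E) = -444 + E (t(E) = -4 + (-440 + E) = -444 + E)
F = 11113601 (F = (9*(-1018)*(1 - 1018) + 1567788) + 228059 = (9*(-1018)*(-1017) + 1567788) + 228059 = (9317754 + 1567788) + 228059 = 10885542 + 228059 = 11113601)
(t(1161) + F)/(-169*7228 - 4017353/3145858) = ((-444 + 1161) + 11113601)/(-169*7228 - 4017353/3145858) = (717 + 11113601)/(-1221532 - 4017353*1/3145858) = 11114318/(-1221532 - 4017353/3145858) = 11114318/(-3842770231809/3145858) = 11114318*(-3145858/3842770231809) = -34964066194844/3842770231809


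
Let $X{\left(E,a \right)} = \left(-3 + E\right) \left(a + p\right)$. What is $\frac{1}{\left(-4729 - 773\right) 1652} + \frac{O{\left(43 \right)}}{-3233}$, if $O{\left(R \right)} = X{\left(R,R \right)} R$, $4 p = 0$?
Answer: $- \frac{672244927073}{29385719832} \approx -22.877$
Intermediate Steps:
$p = 0$ ($p = \frac{1}{4} \cdot 0 = 0$)
$X{\left(E,a \right)} = a \left(-3 + E\right)$ ($X{\left(E,a \right)} = \left(-3 + E\right) \left(a + 0\right) = \left(-3 + E\right) a = a \left(-3 + E\right)$)
$O{\left(R \right)} = R^{2} \left(-3 + R\right)$ ($O{\left(R \right)} = R \left(-3 + R\right) R = R^{2} \left(-3 + R\right)$)
$\frac{1}{\left(-4729 - 773\right) 1652} + \frac{O{\left(43 \right)}}{-3233} = \frac{1}{\left(-4729 - 773\right) 1652} + \frac{43^{2} \left(-3 + 43\right)}{-3233} = \frac{1}{-5502} \cdot \frac{1}{1652} + 1849 \cdot 40 \left(- \frac{1}{3233}\right) = \left(- \frac{1}{5502}\right) \frac{1}{1652} + 73960 \left(- \frac{1}{3233}\right) = - \frac{1}{9089304} - \frac{73960}{3233} = - \frac{672244927073}{29385719832}$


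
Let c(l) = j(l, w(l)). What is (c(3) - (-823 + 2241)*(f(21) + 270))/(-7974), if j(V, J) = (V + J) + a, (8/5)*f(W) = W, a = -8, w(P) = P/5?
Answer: 8029513/159480 ≈ 50.348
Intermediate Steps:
w(P) = P/5 (w(P) = P*(⅕) = P/5)
f(W) = 5*W/8
j(V, J) = -8 + J + V (j(V, J) = (V + J) - 8 = (J + V) - 8 = -8 + J + V)
c(l) = -8 + 6*l/5 (c(l) = -8 + l/5 + l = -8 + 6*l/5)
(c(3) - (-823 + 2241)*(f(21) + 270))/(-7974) = ((-8 + (6/5)*3) - (-823 + 2241)*((5/8)*21 + 270))/(-7974) = ((-8 + 18/5) - 1418*(105/8 + 270))*(-1/7974) = (-22/5 - 1418*2265/8)*(-1/7974) = (-22/5 - 1*1605885/4)*(-1/7974) = (-22/5 - 1605885/4)*(-1/7974) = -8029513/20*(-1/7974) = 8029513/159480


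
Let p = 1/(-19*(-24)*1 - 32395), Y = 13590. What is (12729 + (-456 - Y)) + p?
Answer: -42063664/31939 ≈ -1317.0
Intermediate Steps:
p = -1/31939 (p = 1/(456*1 - 32395) = 1/(456 - 32395) = 1/(-31939) = -1/31939 ≈ -3.1310e-5)
(12729 + (-456 - Y)) + p = (12729 + (-456 - 1*13590)) - 1/31939 = (12729 + (-456 - 13590)) - 1/31939 = (12729 - 14046) - 1/31939 = -1317 - 1/31939 = -42063664/31939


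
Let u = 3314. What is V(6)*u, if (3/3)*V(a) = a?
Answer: 19884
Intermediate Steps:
V(a) = a
V(6)*u = 6*3314 = 19884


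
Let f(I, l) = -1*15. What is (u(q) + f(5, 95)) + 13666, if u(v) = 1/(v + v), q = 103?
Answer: 2812107/206 ≈ 13651.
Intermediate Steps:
u(v) = 1/(2*v)
f(I, l) = -15
(u(q) + f(5, 95)) + 13666 = ((½)/103 - 15) + 13666 = ((½)*(1/103) - 15) + 13666 = (1/206 - 15) + 13666 = -3089/206 + 13666 = 2812107/206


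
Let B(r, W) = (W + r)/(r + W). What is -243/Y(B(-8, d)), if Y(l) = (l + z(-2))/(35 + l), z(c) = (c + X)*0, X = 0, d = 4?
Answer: -8748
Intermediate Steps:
B(r, W) = 1 (B(r, W) = (W + r)/(W + r) = 1)
z(c) = 0 (z(c) = (c + 0)*0 = c*0 = 0)
Y(l) = l/(35 + l) (Y(l) = (l + 0)/(35 + l) = l/(35 + l))
-243/Y(B(-8, d)) = -243/(1/(35 + 1)) = -243/(1/36) = -243/(1*(1/36)) = -243/1/36 = -243*36 = -8748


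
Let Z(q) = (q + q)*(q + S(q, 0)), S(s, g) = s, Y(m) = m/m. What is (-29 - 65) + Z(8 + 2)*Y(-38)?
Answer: 306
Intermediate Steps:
Y(m) = 1
Z(q) = 4*q² (Z(q) = (q + q)*(q + q) = (2*q)*(2*q) = 4*q²)
(-29 - 65) + Z(8 + 2)*Y(-38) = (-29 - 65) + (4*(8 + 2)²)*1 = -94 + (4*10²)*1 = -94 + (4*100)*1 = -94 + 400*1 = -94 + 400 = 306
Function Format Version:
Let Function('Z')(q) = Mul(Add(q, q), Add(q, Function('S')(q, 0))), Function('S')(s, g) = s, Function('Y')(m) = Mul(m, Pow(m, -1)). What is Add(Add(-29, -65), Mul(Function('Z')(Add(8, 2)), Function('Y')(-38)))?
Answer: 306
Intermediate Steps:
Function('Y')(m) = 1
Function('Z')(q) = Mul(4, Pow(q, 2)) (Function('Z')(q) = Mul(Add(q, q), Add(q, q)) = Mul(Mul(2, q), Mul(2, q)) = Mul(4, Pow(q, 2)))
Add(Add(-29, -65), Mul(Function('Z')(Add(8, 2)), Function('Y')(-38))) = Add(Add(-29, -65), Mul(Mul(4, Pow(Add(8, 2), 2)), 1)) = Add(-94, Mul(Mul(4, Pow(10, 2)), 1)) = Add(-94, Mul(Mul(4, 100), 1)) = Add(-94, Mul(400, 1)) = Add(-94, 400) = 306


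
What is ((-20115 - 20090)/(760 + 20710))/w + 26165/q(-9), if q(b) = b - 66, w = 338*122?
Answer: -926593741087/2656010760 ≈ -348.87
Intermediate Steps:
w = 41236
q(b) = -66 + b
((-20115 - 20090)/(760 + 20710))/w + 26165/q(-9) = ((-20115 - 20090)/(760 + 20710))/41236 + 26165/(-66 - 9) = -40205/21470*(1/41236) + 26165/(-75) = -40205*1/21470*(1/41236) + 26165*(-1/75) = -8041/4294*1/41236 - 5233/15 = -8041/177067384 - 5233/15 = -926593741087/2656010760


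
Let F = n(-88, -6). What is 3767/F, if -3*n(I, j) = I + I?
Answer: 11301/176 ≈ 64.210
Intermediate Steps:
n(I, j) = -2*I/3 (n(I, j) = -(I + I)/3 = -2*I/3)
F = 176/3 (F = -⅔*(-88) = 176/3 ≈ 58.667)
3767/F = 3767/(176/3) = 3767*(3/176) = 11301/176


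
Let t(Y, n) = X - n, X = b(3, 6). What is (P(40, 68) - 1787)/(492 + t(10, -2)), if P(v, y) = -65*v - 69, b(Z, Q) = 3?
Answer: -4456/497 ≈ -8.9658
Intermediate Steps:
X = 3
P(v, y) = -69 - 65*v
t(Y, n) = 3 - n
(P(40, 68) - 1787)/(492 + t(10, -2)) = ((-69 - 65*40) - 1787)/(492 + (3 - 1*(-2))) = ((-69 - 2600) - 1787)/(492 + (3 + 2)) = (-2669 - 1787)/(492 + 5) = -4456/497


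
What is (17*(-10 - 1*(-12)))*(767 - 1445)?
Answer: -23052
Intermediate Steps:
(17*(-10 - 1*(-12)))*(767 - 1445) = (17*(-10 + 12))*(-678) = (17*2)*(-678) = 34*(-678) = -23052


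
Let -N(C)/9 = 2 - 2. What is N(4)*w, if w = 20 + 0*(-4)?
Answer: 0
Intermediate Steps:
N(C) = 0 (N(C) = -9*(2 - 2) = -9*0 = 0)
w = 20 (w = 20 + 0 = 20)
N(4)*w = 0*20 = 0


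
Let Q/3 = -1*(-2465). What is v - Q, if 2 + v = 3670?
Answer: -3727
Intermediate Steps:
Q = 7395 (Q = 3*(-1*(-2465)) = 3*2465 = 7395)
v = 3668 (v = -2 + 3670 = 3668)
v - Q = 3668 - 1*7395 = 3668 - 7395 = -3727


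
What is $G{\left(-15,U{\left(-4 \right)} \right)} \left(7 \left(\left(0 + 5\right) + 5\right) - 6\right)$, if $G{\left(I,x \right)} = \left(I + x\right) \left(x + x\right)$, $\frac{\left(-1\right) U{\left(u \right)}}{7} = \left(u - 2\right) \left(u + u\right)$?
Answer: $15095808$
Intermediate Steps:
$U{\left(u \right)} = - 14 u \left(-2 + u\right)$ ($U{\left(u \right)} = - 7 \left(u - 2\right) \left(u + u\right) = - 7 \left(-2 + u\right) 2 u = - 7 \cdot 2 u \left(-2 + u\right) = - 14 u \left(-2 + u\right)$)
$G{\left(I,x \right)} = 2 x \left(I + x\right)$ ($G{\left(I,x \right)} = \left(I + x\right) 2 x = 2 x \left(I + x\right)$)
$G{\left(-15,U{\left(-4 \right)} \right)} \left(7 \left(\left(0 + 5\right) + 5\right) - 6\right) = 2 \cdot 14 \left(-4\right) \left(2 - -4\right) \left(-15 + 14 \left(-4\right) \left(2 - -4\right)\right) \left(7 \left(\left(0 + 5\right) + 5\right) - 6\right) = 2 \cdot 14 \left(-4\right) \left(2 + 4\right) \left(-15 + 14 \left(-4\right) \left(2 + 4\right)\right) \left(7 \left(5 + 5\right) - 6\right) = 2 \cdot 14 \left(-4\right) 6 \left(-15 + 14 \left(-4\right) 6\right) \left(7 \cdot 10 - 6\right) = 2 \left(-336\right) \left(-15 - 336\right) \left(70 - 6\right) = 2 \left(-336\right) \left(-351\right) 64 = 235872 \cdot 64 = 15095808$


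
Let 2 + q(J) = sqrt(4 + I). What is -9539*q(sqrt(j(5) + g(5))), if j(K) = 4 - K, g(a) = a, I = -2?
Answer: 19078 - 9539*sqrt(2) ≈ 5587.8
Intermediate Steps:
q(J) = -2 + sqrt(2) (q(J) = -2 + sqrt(4 - 2) = -2 + sqrt(2))
-9539*q(sqrt(j(5) + g(5))) = -9539*(-2 + sqrt(2)) = 19078 - 9539*sqrt(2)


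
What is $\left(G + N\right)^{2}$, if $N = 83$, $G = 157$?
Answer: $57600$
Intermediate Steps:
$\left(G + N\right)^{2} = \left(157 + 83\right)^{2} = 240^{2} = 57600$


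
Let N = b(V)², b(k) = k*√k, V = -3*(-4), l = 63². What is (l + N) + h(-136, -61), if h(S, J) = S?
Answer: 5561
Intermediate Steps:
l = 3969
V = 12
b(k) = k^(3/2)
N = 1728 (N = (12^(3/2))² = (24*√3)² = 1728)
(l + N) + h(-136, -61) = (3969 + 1728) - 136 = 5697 - 136 = 5561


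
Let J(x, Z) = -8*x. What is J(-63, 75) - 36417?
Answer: -35913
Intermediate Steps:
J(-63, 75) - 36417 = -8*(-63) - 36417 = 504 - 36417 = -35913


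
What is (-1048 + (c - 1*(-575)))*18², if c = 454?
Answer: -6156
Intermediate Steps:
(-1048 + (c - 1*(-575)))*18² = (-1048 + (454 - 1*(-575)))*18² = (-1048 + (454 + 575))*324 = (-1048 + 1029)*324 = -19*324 = -6156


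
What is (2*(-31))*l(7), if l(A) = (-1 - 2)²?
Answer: -558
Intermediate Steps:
l(A) = 9 (l(A) = (-3)² = 9)
(2*(-31))*l(7) = (2*(-31))*9 = -62*9 = -558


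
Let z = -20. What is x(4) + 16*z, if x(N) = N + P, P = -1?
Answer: -317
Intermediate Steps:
x(N) = -1 + N (x(N) = N - 1 = -1 + N)
x(4) + 16*z = (-1 + 4) + 16*(-20) = 3 - 320 = -317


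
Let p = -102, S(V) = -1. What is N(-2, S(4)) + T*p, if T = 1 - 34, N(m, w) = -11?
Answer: 3355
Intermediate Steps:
T = -33
N(-2, S(4)) + T*p = -11 - 33*(-102) = -11 + 3366 = 3355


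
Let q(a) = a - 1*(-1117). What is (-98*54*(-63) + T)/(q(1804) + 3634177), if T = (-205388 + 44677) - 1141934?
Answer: -323083/1212366 ≈ -0.26649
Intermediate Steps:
q(a) = 1117 + a (q(a) = a + 1117 = 1117 + a)
T = -1302645 (T = -160711 - 1141934 = -1302645)
(-98*54*(-63) + T)/(q(1804) + 3634177) = (-98*54*(-63) - 1302645)/((1117 + 1804) + 3634177) = (-5292*(-63) - 1302645)/(2921 + 3634177) = (333396 - 1302645)/3637098 = -969249*1/3637098 = -323083/1212366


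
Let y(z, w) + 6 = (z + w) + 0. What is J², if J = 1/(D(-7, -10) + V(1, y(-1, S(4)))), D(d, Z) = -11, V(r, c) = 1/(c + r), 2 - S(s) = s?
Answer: 64/7921 ≈ 0.0080798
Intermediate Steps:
S(s) = 2 - s
y(z, w) = -6 + w + z (y(z, w) = -6 + ((z + w) + 0) = -6 + ((w + z) + 0) = -6 + (w + z) = -6 + w + z)
J = -8/89 (J = 1/(-11 + 1/((-6 + (2 - 1*4) - 1) + 1)) = 1/(-11 + 1/((-6 + (2 - 4) - 1) + 1)) = 1/(-11 + 1/((-6 - 2 - 1) + 1)) = 1/(-11 + 1/(-9 + 1)) = 1/(-11 + 1/(-8)) = 1/(-11 - ⅛) = 1/(-89/8) = -8/89 ≈ -0.089888)
J² = (-8/89)² = 64/7921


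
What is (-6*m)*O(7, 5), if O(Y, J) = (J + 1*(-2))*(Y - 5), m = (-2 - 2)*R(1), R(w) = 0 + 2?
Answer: 288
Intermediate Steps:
R(w) = 2
m = -8 (m = (-2 - 2)*2 = -4*2 = -8)
O(Y, J) = (-5 + Y)*(-2 + J) (O(Y, J) = (J - 2)*(-5 + Y) = (-2 + J)*(-5 + Y) = (-5 + Y)*(-2 + J))
(-6*m)*O(7, 5) = (-6*(-8))*(10 - 5*5 - 2*7 + 5*7) = 48*(10 - 25 - 14 + 35) = 48*6 = 288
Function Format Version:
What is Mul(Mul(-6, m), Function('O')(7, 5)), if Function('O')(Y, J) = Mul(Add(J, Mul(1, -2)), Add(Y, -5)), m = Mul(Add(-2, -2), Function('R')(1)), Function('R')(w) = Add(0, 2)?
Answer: 288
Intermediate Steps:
Function('R')(w) = 2
m = -8 (m = Mul(Add(-2, -2), 2) = Mul(-4, 2) = -8)
Function('O')(Y, J) = Mul(Add(-5, Y), Add(-2, J)) (Function('O')(Y, J) = Mul(Add(J, -2), Add(-5, Y)) = Mul(Add(-2, J), Add(-5, Y)) = Mul(Add(-5, Y), Add(-2, J)))
Mul(Mul(-6, m), Function('O')(7, 5)) = Mul(Mul(-6, -8), Add(10, Mul(-5, 5), Mul(-2, 7), Mul(5, 7))) = Mul(48, Add(10, -25, -14, 35)) = Mul(48, 6) = 288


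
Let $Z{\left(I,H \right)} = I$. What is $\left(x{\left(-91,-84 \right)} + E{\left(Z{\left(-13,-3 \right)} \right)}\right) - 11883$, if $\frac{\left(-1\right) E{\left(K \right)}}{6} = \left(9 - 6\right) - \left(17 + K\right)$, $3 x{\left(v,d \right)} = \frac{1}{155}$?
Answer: $- \frac{5522804}{465} \approx -11877.0$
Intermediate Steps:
$x{\left(v,d \right)} = \frac{1}{465}$ ($x{\left(v,d \right)} = \frac{1}{3 \cdot 155} = \frac{1}{3} \cdot \frac{1}{155} = \frac{1}{465}$)
$E{\left(K \right)} = 84 + 6 K$ ($E{\left(K \right)} = - 6 \left(\left(9 - 6\right) - \left(17 + K\right)\right) = - 6 \left(3 - \left(17 + K\right)\right) = - 6 \left(-14 - K\right) = 84 + 6 K$)
$\left(x{\left(-91,-84 \right)} + E{\left(Z{\left(-13,-3 \right)} \right)}\right) - 11883 = \left(\frac{1}{465} + \left(84 + 6 \left(-13\right)\right)\right) - 11883 = \left(\frac{1}{465} + \left(84 - 78\right)\right) - 11883 = \left(\frac{1}{465} + 6\right) - 11883 = \frac{2791}{465} - 11883 = - \frac{5522804}{465}$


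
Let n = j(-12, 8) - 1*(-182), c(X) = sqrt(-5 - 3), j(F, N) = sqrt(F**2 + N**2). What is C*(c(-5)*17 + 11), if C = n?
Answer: 2*(11 + 34*I*sqrt(2))*(91 + 2*sqrt(13)) ≈ 2160.6 + 9444.6*I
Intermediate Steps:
c(X) = 2*I*sqrt(2) (c(X) = sqrt(-8) = 2*I*sqrt(2))
n = 182 + 4*sqrt(13) (n = sqrt((-12)**2 + 8**2) - 1*(-182) = sqrt(144 + 64) + 182 = sqrt(208) + 182 = 4*sqrt(13) + 182 = 182 + 4*sqrt(13) ≈ 196.42)
C = 182 + 4*sqrt(13) ≈ 196.42
C*(c(-5)*17 + 11) = (182 + 4*sqrt(13))*((2*I*sqrt(2))*17 + 11) = (182 + 4*sqrt(13))*(34*I*sqrt(2) + 11) = (182 + 4*sqrt(13))*(11 + 34*I*sqrt(2)) = (11 + 34*I*sqrt(2))*(182 + 4*sqrt(13))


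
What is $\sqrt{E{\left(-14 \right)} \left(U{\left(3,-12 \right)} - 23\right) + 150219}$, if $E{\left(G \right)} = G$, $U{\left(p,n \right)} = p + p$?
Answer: $\sqrt{150457} \approx 387.89$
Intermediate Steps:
$U{\left(p,n \right)} = 2 p$
$\sqrt{E{\left(-14 \right)} \left(U{\left(3,-12 \right)} - 23\right) + 150219} = \sqrt{- 14 \left(2 \cdot 3 - 23\right) + 150219} = \sqrt{- 14 \left(6 - 23\right) + 150219} = \sqrt{\left(-14\right) \left(-17\right) + 150219} = \sqrt{238 + 150219} = \sqrt{150457}$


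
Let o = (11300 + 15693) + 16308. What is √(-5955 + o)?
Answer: √37346 ≈ 193.25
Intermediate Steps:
o = 43301 (o = 26993 + 16308 = 43301)
√(-5955 + o) = √(-5955 + 43301) = √37346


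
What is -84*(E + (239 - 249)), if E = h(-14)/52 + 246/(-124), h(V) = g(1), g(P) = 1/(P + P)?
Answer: 810705/806 ≈ 1005.8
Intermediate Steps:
g(P) = 1/(2*P)
h(V) = 1/2 (h(V) = (1/2)/1 = (1/2)*1 = 1/2)
E = -6365/3224 (E = (1/2)/52 + 246/(-124) = (1/2)*(1/52) + 246*(-1/124) = 1/104 - 123/62 = -6365/3224 ≈ -1.9743)
-84*(E + (239 - 249)) = -84*(-6365/3224 + (239 - 249)) = -84*(-6365/3224 - 10) = -84*(-38605/3224) = 810705/806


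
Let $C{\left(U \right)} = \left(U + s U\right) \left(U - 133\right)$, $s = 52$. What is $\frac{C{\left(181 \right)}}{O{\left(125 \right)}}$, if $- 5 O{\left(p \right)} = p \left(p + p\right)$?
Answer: $- \frac{230232}{3125} \approx -73.674$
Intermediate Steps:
$C{\left(U \right)} = 53 U \left(-133 + U\right)$ ($C{\left(U \right)} = \left(U + 52 U\right) \left(U - 133\right) = 53 U \left(-133 + U\right)$)
$O{\left(p \right)} = - \frac{2 p^{2}}{5}$ ($O{\left(p \right)} = - \frac{p \left(p + p\right)}{5} = - \frac{p 2 p}{5} = - \frac{2 p^{2}}{5}$)
$\frac{C{\left(181 \right)}}{O{\left(125 \right)}} = \frac{53 \cdot 181 \left(-133 + 181\right)}{\left(- \frac{2}{5}\right) 125^{2}} = \frac{53 \cdot 181 \cdot 48}{\left(- \frac{2}{5}\right) 15625} = \frac{460464}{-6250} = 460464 \left(- \frac{1}{6250}\right) = - \frac{230232}{3125}$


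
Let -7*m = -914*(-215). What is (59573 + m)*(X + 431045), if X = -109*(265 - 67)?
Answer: 90287000963/7 ≈ 1.2898e+10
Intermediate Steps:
m = -196510/7 (m = -(-914)*(-215)/7 = -⅐*196510 = -196510/7 ≈ -28073.)
X = -21582 (X = -109*198 = -21582)
(59573 + m)*(X + 431045) = (59573 - 196510/7)*(-21582 + 431045) = (220501/7)*409463 = 90287000963/7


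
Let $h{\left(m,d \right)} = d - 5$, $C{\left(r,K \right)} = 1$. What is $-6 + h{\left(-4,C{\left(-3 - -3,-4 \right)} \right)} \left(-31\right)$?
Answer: $118$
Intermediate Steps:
$h{\left(m,d \right)} = -5 + d$
$-6 + h{\left(-4,C{\left(-3 - -3,-4 \right)} \right)} \left(-31\right) = -6 + \left(-5 + 1\right) \left(-31\right) = -6 - -124 = -6 + 124 = 118$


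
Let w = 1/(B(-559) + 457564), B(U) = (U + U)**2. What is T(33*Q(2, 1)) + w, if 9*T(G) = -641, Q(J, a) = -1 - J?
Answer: -1094499799/15367392 ≈ -71.222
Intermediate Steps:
B(U) = 4*U**2 (B(U) = (2*U)**2 = 4*U**2)
T(G) = -641/9 (T(G) = (1/9)*(-641) = -641/9)
w = 1/1707488 (w = 1/(4*(-559)**2 + 457564) = 1/(4*312481 + 457564) = 1/(1249924 + 457564) = 1/1707488 ≈ 5.8566e-7)
T(33*Q(2, 1)) + w = -641/9 + 1/1707488 = -1094499799/15367392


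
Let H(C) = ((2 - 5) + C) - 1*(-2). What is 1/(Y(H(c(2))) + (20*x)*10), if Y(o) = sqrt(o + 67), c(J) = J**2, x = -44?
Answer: -880/7743993 - sqrt(70)/77439930 ≈ -0.00011374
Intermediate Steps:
H(C) = -1 + C (H(C) = (-3 + C) + 2 = -1 + C)
Y(o) = sqrt(67 + o)
1/(Y(H(c(2))) + (20*x)*10) = 1/(sqrt(67 + (-1 + 2**2)) + (20*(-44))*10) = 1/(sqrt(67 + (-1 + 4)) - 880*10) = 1/(sqrt(67 + 3) - 8800) = 1/(sqrt(70) - 8800) = 1/(-8800 + sqrt(70))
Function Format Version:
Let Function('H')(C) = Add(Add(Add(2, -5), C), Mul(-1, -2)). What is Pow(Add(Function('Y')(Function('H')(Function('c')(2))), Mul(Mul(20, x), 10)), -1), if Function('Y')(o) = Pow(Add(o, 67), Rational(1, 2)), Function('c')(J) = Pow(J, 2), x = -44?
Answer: Add(Rational(-880, 7743993), Mul(Rational(-1, 77439930), Pow(70, Rational(1, 2)))) ≈ -0.00011374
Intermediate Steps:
Function('H')(C) = Add(-1, C) (Function('H')(C) = Add(Add(-3, C), 2) = Add(-1, C))
Function('Y')(o) = Pow(Add(67, o), Rational(1, 2))
Pow(Add(Function('Y')(Function('H')(Function('c')(2))), Mul(Mul(20, x), 10)), -1) = Pow(Add(Pow(Add(67, Add(-1, Pow(2, 2))), Rational(1, 2)), Mul(Mul(20, -44), 10)), -1) = Pow(Add(Pow(Add(67, Add(-1, 4)), Rational(1, 2)), Mul(-880, 10)), -1) = Pow(Add(Pow(Add(67, 3), Rational(1, 2)), -8800), -1) = Pow(Add(Pow(70, Rational(1, 2)), -8800), -1) = Pow(Add(-8800, Pow(70, Rational(1, 2))), -1)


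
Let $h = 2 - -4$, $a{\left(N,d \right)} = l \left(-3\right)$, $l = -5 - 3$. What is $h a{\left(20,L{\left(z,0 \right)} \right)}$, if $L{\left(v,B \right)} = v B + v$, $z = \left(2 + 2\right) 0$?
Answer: $144$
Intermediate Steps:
$l = -8$ ($l = -5 - 3 = -8$)
$z = 0$ ($z = 4 \cdot 0 = 0$)
$L{\left(v,B \right)} = v + B v$ ($L{\left(v,B \right)} = B v + v = v + B v$)
$a{\left(N,d \right)} = 24$ ($a{\left(N,d \right)} = \left(-8\right) \left(-3\right) = 24$)
$h = 6$ ($h = 2 + 4 = 6$)
$h a{\left(20,L{\left(z,0 \right)} \right)} = 6 \cdot 24 = 144$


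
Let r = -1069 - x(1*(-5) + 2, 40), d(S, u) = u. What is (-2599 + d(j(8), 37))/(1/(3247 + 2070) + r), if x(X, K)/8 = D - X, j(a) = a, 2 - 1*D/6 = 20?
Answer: 2270359/202932 ≈ 11.188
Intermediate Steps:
D = -108 (D = 12 - 6*20 = 12 - 120 = -108)
x(X, K) = -864 - 8*X (x(X, K) = 8*(-108 - X) = -864 - 8*X)
r = -229 (r = -1069 - (-864 - 8*(1*(-5) + 2)) = -1069 - (-864 - 8*(-5 + 2)) = -1069 - (-864 - 8*(-3)) = -1069 - (-864 + 24) = -1069 - 1*(-840) = -1069 + 840 = -229)
(-2599 + d(j(8), 37))/(1/(3247 + 2070) + r) = (-2599 + 37)/(1/(3247 + 2070) - 229) = -2562/(1/5317 - 229) = -2562/(-1217592/5317) = -2562*(-5317/1217592) = 2270359/202932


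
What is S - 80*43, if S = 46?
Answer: -3394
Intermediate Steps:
S - 80*43 = 46 - 80*43 = 46 - 3440 = -3394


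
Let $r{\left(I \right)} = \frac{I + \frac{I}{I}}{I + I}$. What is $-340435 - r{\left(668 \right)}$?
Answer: $- \frac{454821829}{1336} \approx -3.4044 \cdot 10^{5}$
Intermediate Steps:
$r{\left(I \right)} = \frac{1 + I}{2 I}$ ($r{\left(I \right)} = \frac{I + 1}{2 I} = \left(1 + I\right) \frac{1}{2 I} = \frac{1 + I}{2 I}$)
$-340435 - r{\left(668 \right)} = -340435 - \frac{1 + 668}{2 \cdot 668} = -340435 - \frac{1}{2} \cdot \frac{1}{668} \cdot 669 = -340435 - \frac{669}{1336} = - \frac{454821829}{1336}$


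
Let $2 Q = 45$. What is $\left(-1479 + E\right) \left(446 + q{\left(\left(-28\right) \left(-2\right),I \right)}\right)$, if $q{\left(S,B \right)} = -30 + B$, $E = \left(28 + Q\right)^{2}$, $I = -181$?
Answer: $\frac{1006975}{4} \approx 2.5174 \cdot 10^{5}$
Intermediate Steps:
$Q = \frac{45}{2}$ ($Q = \frac{1}{2} \cdot 45 = \frac{45}{2} \approx 22.5$)
$E = \frac{10201}{4}$ ($E = \left(28 + \frac{45}{2}\right)^{2} = \left(\frac{101}{2}\right)^{2} = \frac{10201}{4} \approx 2550.3$)
$\left(-1479 + E\right) \left(446 + q{\left(\left(-28\right) \left(-2\right),I \right)}\right) = \left(-1479 + \frac{10201}{4}\right) \left(446 - 211\right) = \frac{4285 \left(446 - 211\right)}{4} = \frac{4285}{4} \cdot 235 = \frac{1006975}{4}$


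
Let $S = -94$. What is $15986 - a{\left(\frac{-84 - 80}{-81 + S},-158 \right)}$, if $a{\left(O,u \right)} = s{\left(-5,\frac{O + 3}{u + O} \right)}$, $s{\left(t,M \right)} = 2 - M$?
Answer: $\frac{439335535}{27486} \approx 15984.0$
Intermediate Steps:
$a{\left(O,u \right)} = 2 - \frac{3 + O}{O + u}$ ($a{\left(O,u \right)} = 2 - \frac{O + 3}{u + O} = 2 - \frac{3 + O}{O + u}$)
$15986 - a{\left(\frac{-84 - 80}{-81 + S},-158 \right)} = 15986 - \frac{-3 + \frac{-84 - 80}{-81 - 94} + 2 \left(-158\right)}{\frac{-84 - 80}{-81 - 94} - 158} = 15986 - \frac{-3 - \frac{164}{-175} - 316}{- \frac{164}{-175} - 158} = 15986 - \frac{-3 - - \frac{164}{175} - 316}{\left(-164\right) \left(- \frac{1}{175}\right) - 158} = 15986 - \frac{-3 + \frac{164}{175} - 316}{\frac{164}{175} - 158} = 15986 - \frac{1}{- \frac{27486}{175}} \left(- \frac{55661}{175}\right) = 15986 - \left(- \frac{175}{27486}\right) \left(- \frac{55661}{175}\right) = 15986 - \frac{55661}{27486} = \frac{439335535}{27486}$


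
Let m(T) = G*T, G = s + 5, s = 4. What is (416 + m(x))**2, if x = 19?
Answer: 344569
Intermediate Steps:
G = 9 (G = 4 + 5 = 9)
m(T) = 9*T
(416 + m(x))**2 = (416 + 9*19)**2 = (416 + 171)**2 = 587**2 = 344569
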